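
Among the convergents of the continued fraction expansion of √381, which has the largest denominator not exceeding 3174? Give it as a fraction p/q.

√381 = [19; 1, 1, 12, 1, 1, 38, …] (period length 6).
Convergents:
  p_0/q_0 = 19/1
  p_1/q_1 = 20/1
  p_2/q_2 = 39/2
  p_3/q_3 = 488/25
  p_4/q_4 = 527/27
  p_5/q_5 = 1015/52
  p_6/q_6 = 39097/2003
  p_7/q_7 = 40112/2055
  p_8/q_8 = 79209/4058
q_7 = 2055 ≤ 3174 < 4058 = q_8, so the answer is 40112/2055.

40112/2055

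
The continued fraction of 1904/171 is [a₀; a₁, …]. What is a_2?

2

1904 = 11·171 + 23   →  a_0 = 11
171 = 7·23 + 10   →  a_1 = 7
23 = 2·10 + 3   →  a_2 = 2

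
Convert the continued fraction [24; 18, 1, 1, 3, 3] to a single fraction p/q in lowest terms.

10271/427

Using pₖ = aₖpₖ₋₁ + pₖ₋₂ and qₖ = aₖqₖ₋₁ + qₖ₋₂:
  k=0: a=24, p=24, q=1
  k=1: a=18, p=433, q=18
  k=2: a=1, p=457, q=19
  k=3: a=1, p=890, q=37
  k=4: a=3, p=3127, q=130
  k=5: a=3, p=10271, q=427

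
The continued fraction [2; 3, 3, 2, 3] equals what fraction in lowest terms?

182/79

Using pₖ = aₖpₖ₋₁ + pₖ₋₂ and qₖ = aₖqₖ₋₁ + qₖ₋₂:
  k=0: a=2, p=2, q=1
  k=1: a=3, p=7, q=3
  k=2: a=3, p=23, q=10
  k=3: a=2, p=53, q=23
  k=4: a=3, p=182, q=79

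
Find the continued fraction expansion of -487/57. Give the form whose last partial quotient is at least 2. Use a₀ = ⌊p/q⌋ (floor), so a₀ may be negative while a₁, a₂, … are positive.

[-9; 2, 5, 5]

-487 = -9×57 + 26
57 = 2×26 + 5
26 = 5×5 + 1
5 = 5×1 + 0  (stop)
So -487/57 = [-9; 2, 5, 5].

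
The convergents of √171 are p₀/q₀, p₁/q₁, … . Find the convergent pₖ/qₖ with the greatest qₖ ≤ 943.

√171 = [13; 13, 26, …] (period length 2).
Convergents:
  p_0/q_0 = 13/1
  p_1/q_1 = 170/13
  p_2/q_2 = 4433/339
  p_3/q_3 = 57799/4420
q_2 = 339 ≤ 943 < 4420 = q_3, so the answer is 4433/339.

4433/339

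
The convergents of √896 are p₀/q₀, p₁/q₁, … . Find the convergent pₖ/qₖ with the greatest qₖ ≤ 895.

26461/884

√896 = [29; 1, 13, 1, 58, …] (period length 4).
Convergents:
  p_0/q_0 = 29/1
  p_1/q_1 = 30/1
  p_2/q_2 = 419/14
  p_3/q_3 = 449/15
  p_4/q_4 = 26461/884
  p_5/q_5 = 26910/899
q_4 = 884 ≤ 895 < 899 = q_5, so the answer is 26461/884.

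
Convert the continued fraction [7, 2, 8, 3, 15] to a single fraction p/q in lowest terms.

Fold from the inside: start with 15/1.
  3 + 1/15 = 46/15
  8 + 15/46 = 383/46
  2 + 46/383 = 812/383
  7 + 383/812 = 6067/812

6067/812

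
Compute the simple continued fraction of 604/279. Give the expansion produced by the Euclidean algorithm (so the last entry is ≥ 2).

604 = 2×279 + 46
279 = 6×46 + 3
46 = 15×3 + 1
3 = 3×1 + 0  (stop)
So 604/279 = [2; 6, 15, 3].

[2; 6, 15, 3]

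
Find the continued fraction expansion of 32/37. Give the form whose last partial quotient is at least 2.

[0; 1, 6, 2, 2]

32 = 0·37 + 32
37 = 1·32 + 5
32 = 6·5 + 2
5 = 2·2 + 1
2 = 2·1 + 0  (stop)
So 32/37 = [0; 1, 6, 2, 2].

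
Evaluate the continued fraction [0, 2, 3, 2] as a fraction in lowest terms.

Using pₖ = aₖpₖ₋₁ + pₖ₋₂ and qₖ = aₖqₖ₋₁ + qₖ₋₂:
  k=0: a=0, p=0, q=1
  k=1: a=2, p=1, q=2
  k=2: a=3, p=3, q=7
  k=3: a=2, p=7, q=16

7/16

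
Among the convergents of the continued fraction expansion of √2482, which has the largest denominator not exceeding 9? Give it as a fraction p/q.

299/6

√2482 = [49; 1, 4, 1, 1, 4, 1, 98, …] (period length 7).
Convergents:
  p_0/q_0 = 49/1
  p_1/q_1 = 50/1
  p_2/q_2 = 249/5
  p_3/q_3 = 299/6
  p_4/q_4 = 548/11
q_3 = 6 ≤ 9 < 11 = q_4, so the answer is 299/6.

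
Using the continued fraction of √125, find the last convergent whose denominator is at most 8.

67/6

√125 = [11; 5, 1, 1, 5, 22, …] (period length 5).
Convergents:
  p_0/q_0 = 11/1
  p_1/q_1 = 56/5
  p_2/q_2 = 67/6
  p_3/q_3 = 123/11
q_2 = 6 ≤ 8 < 11 = q_3, so the answer is 67/6.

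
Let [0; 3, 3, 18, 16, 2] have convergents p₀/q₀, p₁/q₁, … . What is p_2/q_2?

3/10

Using pₖ = aₖpₖ₋₁ + pₖ₋₂, qₖ = aₖqₖ₋₁ + qₖ₋₂ (with p₋₁=1, p₋₂=0, q₋₁=0, q₋₂=1):
  k=0: a=0, p=0, q=1
  k=1: a=3, p=1, q=3
  k=2: a=3, p=3, q=10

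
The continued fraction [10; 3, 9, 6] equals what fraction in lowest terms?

Using pₖ = aₖpₖ₋₁ + pₖ₋₂ and qₖ = aₖqₖ₋₁ + qₖ₋₂:
  k=0: a=10, p=10, q=1
  k=1: a=3, p=31, q=3
  k=2: a=9, p=289, q=28
  k=3: a=6, p=1765, q=171

1765/171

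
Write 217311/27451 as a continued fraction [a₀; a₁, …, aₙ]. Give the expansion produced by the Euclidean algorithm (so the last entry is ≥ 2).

217311 = 7*27451 + 25154
27451 = 1*25154 + 2297
25154 = 10*2297 + 2184
2297 = 1*2184 + 113
2184 = 19*113 + 37
113 = 3*37 + 2
37 = 18*2 + 1
2 = 2*1 + 0  (stop)
So 217311/27451 = [7; 1, 10, 1, 19, 3, 18, 2].

[7; 1, 10, 1, 19, 3, 18, 2]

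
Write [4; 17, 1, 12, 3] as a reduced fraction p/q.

2908/717

Fold from the inside: start with 3/1.
  12 + 1/3 = 37/3
  1 + 3/37 = 40/37
  17 + 37/40 = 717/40
  4 + 40/717 = 2908/717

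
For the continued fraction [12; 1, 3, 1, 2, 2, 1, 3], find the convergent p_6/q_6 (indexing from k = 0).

Using pₖ = aₖpₖ₋₁ + pₖ₋₂, qₖ = aₖqₖ₋₁ + qₖ₋₂ (with p₋₁=1, p₋₂=0, q₋₁=0, q₋₂=1):
  k=0: a=12, p=12, q=1
  k=1: a=1, p=13, q=1
  k=2: a=3, p=51, q=4
  k=3: a=1, p=64, q=5
  k=4: a=2, p=179, q=14
  k=5: a=2, p=422, q=33
  k=6: a=1, p=601, q=47

601/47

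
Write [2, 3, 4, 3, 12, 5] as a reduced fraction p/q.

6067/2627

Fold from the inside: start with 5/1.
  12 + 1/5 = 61/5
  3 + 5/61 = 188/61
  4 + 61/188 = 813/188
  3 + 188/813 = 2627/813
  2 + 813/2627 = 6067/2627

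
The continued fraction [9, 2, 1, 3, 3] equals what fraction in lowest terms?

337/36

Fold from the inside: start with 3/1.
  3 + 1/3 = 10/3
  1 + 3/10 = 13/10
  2 + 10/13 = 36/13
  9 + 13/36 = 337/36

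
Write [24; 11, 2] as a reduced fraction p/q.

554/23

Using pₖ = aₖpₖ₋₁ + pₖ₋₂ and qₖ = aₖqₖ₋₁ + qₖ₋₂:
  k=0: a=24, p=24, q=1
  k=1: a=11, p=265, q=11
  k=2: a=2, p=554, q=23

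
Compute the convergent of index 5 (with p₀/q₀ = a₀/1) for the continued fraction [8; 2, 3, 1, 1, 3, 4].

481/57

Using pₖ = aₖpₖ₋₁ + pₖ₋₂, qₖ = aₖqₖ₋₁ + qₖ₋₂ (with p₋₁=1, p₋₂=0, q₋₁=0, q₋₂=1):
  k=0: a=8, p=8, q=1
  k=1: a=2, p=17, q=2
  k=2: a=3, p=59, q=7
  k=3: a=1, p=76, q=9
  k=4: a=1, p=135, q=16
  k=5: a=3, p=481, q=57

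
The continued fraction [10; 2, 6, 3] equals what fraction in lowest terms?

Using pₖ = aₖpₖ₋₁ + pₖ₋₂ and qₖ = aₖqₖ₋₁ + qₖ₋₂:
  k=0: a=10, p=10, q=1
  k=1: a=2, p=21, q=2
  k=2: a=6, p=136, q=13
  k=3: a=3, p=429, q=41

429/41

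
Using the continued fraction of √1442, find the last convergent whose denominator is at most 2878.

108187/2849

√1442 = [37; 1, 36, 1, 74, …] (period length 4).
Convergents:
  p_0/q_0 = 37/1
  p_1/q_1 = 38/1
  p_2/q_2 = 1405/37
  p_3/q_3 = 1443/38
  p_4/q_4 = 108187/2849
  p_5/q_5 = 109630/2887
q_4 = 2849 ≤ 2878 < 2887 = q_5, so the answer is 108187/2849.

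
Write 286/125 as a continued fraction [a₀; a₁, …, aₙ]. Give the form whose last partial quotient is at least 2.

[2; 3, 2, 8, 2]

286 = 2×125 + 36
125 = 3×36 + 17
36 = 2×17 + 2
17 = 8×2 + 1
2 = 2×1 + 0  (stop)
So 286/125 = [2; 3, 2, 8, 2].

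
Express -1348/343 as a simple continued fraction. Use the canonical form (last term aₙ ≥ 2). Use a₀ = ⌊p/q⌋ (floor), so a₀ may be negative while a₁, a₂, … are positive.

[-4; 14, 3, 2, 3]

-1348 = -4*343 + 24
343 = 14*24 + 7
24 = 3*7 + 3
7 = 2*3 + 1
3 = 3*1 + 0  (stop)
So -1348/343 = [-4; 14, 3, 2, 3].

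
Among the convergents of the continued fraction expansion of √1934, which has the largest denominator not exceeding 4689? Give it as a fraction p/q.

√1934 = [43; 1, 42, 1, 86, …] (period length 4).
Convergents:
  p_0/q_0 = 43/1
  p_1/q_1 = 44/1
  p_2/q_2 = 1891/43
  p_3/q_3 = 1935/44
  p_4/q_4 = 168301/3827
  p_5/q_5 = 170236/3871
  p_6/q_6 = 7318213/166409
q_5 = 3871 ≤ 4689 < 166409 = q_6, so the answer is 170236/3871.

170236/3871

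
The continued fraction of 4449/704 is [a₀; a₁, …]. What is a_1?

3

4449 = 6·704 + 225   →  a_0 = 6
704 = 3·225 + 29   →  a_1 = 3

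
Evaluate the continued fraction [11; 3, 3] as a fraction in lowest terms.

113/10

Fold from the inside: start with 3/1.
  3 + 1/3 = 10/3
  11 + 3/10 = 113/10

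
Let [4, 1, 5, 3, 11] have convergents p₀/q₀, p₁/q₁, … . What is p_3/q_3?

Using pₖ = aₖpₖ₋₁ + pₖ₋₂, qₖ = aₖqₖ₋₁ + qₖ₋₂ (with p₋₁=1, p₋₂=0, q₋₁=0, q₋₂=1):
  k=0: a=4, p=4, q=1
  k=1: a=1, p=5, q=1
  k=2: a=5, p=29, q=6
  k=3: a=3, p=92, q=19

92/19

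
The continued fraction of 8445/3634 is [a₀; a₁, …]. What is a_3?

2

8445 = 2·3634 + 1177   →  a_0 = 2
3634 = 3·1177 + 103   →  a_1 = 3
1177 = 11·103 + 44   →  a_2 = 11
103 = 2·44 + 15   →  a_3 = 2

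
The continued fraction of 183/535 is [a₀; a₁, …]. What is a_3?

12

183 = 0·535 + 183   →  a_0 = 0
535 = 2·183 + 169   →  a_1 = 2
183 = 1·169 + 14   →  a_2 = 1
169 = 12·14 + 1   →  a_3 = 12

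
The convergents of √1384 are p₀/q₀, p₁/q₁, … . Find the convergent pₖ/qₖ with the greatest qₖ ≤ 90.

√1384 = [37; 4, 1, 17, 1, 4, 74, …] (period length 6).
Convergents:
  p_0/q_0 = 37/1
  p_1/q_1 = 149/4
  p_2/q_2 = 186/5
  p_3/q_3 = 3311/89
  p_4/q_4 = 3497/94
q_3 = 89 ≤ 90 < 94 = q_4, so the answer is 3311/89.

3311/89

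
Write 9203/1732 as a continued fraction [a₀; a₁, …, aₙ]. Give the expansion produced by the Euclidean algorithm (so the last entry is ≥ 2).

[5; 3, 5, 3, 1, 2, 9]

9203 = 5×1732 + 543
1732 = 3×543 + 103
543 = 5×103 + 28
103 = 3×28 + 19
28 = 1×19 + 9
19 = 2×9 + 1
9 = 9×1 + 0  (stop)
So 9203/1732 = [5; 3, 5, 3, 1, 2, 9].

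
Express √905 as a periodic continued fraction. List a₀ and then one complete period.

a₀ = ⌊√905⌋ = 30.
With m₀=0, d₀=1 and mₖ₊₁ = dₖaₖ − mₖ, dₖ₊₁ = (n − mₖ₊₁²)/dₖ, aₖ₊₁ = ⌊(a₀+mₖ₊₁)/dₖ₊₁⌋:
  k=1: m=30, d=5, a=12
  k=2: m=30, d=1, a=60
d=1 and a=2a₀=60 at k=2, so the next step gives (m, d) = (30, 5) again — its k=1 value — and the period has length 2.

[30; 12, 60]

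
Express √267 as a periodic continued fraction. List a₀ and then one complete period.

[16; 2, 1, 15, 1, 2, 32]

a₀ = ⌊√267⌋ = 16.
With m₀=0, d₀=1 and mₖ₊₁ = dₖaₖ − mₖ, dₖ₊₁ = (n − mₖ₊₁²)/dₖ, aₖ₊₁ = ⌊(a₀+mₖ₊₁)/dₖ₊₁⌋:
  k=1: m=16, d=11, a=2
  k=2: m=6, d=21, a=1
  k=3: m=15, d=2, a=15
  k=4: m=15, d=21, a=1
  k=5: m=6, d=11, a=2
  k=6: m=16, d=1, a=32
d=1 and a=2a₀=32 at k=6, so the next step gives (m, d) = (16, 11) again — its k=1 value — and the period has length 6.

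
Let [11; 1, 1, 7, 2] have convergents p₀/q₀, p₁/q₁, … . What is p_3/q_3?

173/15

Using pₖ = aₖpₖ₋₁ + pₖ₋₂, qₖ = aₖqₖ₋₁ + qₖ₋₂ (with p₋₁=1, p₋₂=0, q₋₁=0, q₋₂=1):
  k=0: a=11, p=11, q=1
  k=1: a=1, p=12, q=1
  k=2: a=1, p=23, q=2
  k=3: a=7, p=173, q=15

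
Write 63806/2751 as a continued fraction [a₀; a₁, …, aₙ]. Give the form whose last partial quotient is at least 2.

[23; 5, 6, 5, 17]

63806 = 23×2751 + 533
2751 = 5×533 + 86
533 = 6×86 + 17
86 = 5×17 + 1
17 = 17×1 + 0  (stop)
So 63806/2751 = [23; 5, 6, 5, 17].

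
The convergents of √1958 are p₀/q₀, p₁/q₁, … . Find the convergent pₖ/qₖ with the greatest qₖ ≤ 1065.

15620/353

√1958 = [44; 4, 88, …] (period length 2).
Convergents:
  p_0/q_0 = 44/1
  p_1/q_1 = 177/4
  p_2/q_2 = 15620/353
  p_3/q_3 = 62657/1416
q_2 = 353 ≤ 1065 < 1416 = q_3, so the answer is 15620/353.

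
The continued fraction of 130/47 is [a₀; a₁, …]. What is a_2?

3

130 = 2·47 + 36   →  a_0 = 2
47 = 1·36 + 11   →  a_1 = 1
36 = 3·11 + 3   →  a_2 = 3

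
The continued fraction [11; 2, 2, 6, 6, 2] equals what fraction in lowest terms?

Using pₖ = aₖpₖ₋₁ + pₖ₋₂ and qₖ = aₖqₖ₋₁ + qₖ₋₂:
  k=0: a=11, p=11, q=1
  k=1: a=2, p=23, q=2
  k=2: a=2, p=57, q=5
  k=3: a=6, p=365, q=32
  k=4: a=6, p=2247, q=197
  k=5: a=2, p=4859, q=426

4859/426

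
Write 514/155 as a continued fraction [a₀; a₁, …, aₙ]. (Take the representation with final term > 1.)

514 = 3*155 + 49
155 = 3*49 + 8
49 = 6*8 + 1
8 = 8*1 + 0  (stop)
So 514/155 = [3; 3, 6, 8].

[3; 3, 6, 8]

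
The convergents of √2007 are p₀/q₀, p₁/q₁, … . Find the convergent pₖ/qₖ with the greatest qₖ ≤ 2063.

√2007 = [44; 1, 3, 1, 88, …] (period length 4).
Convergents:
  p_0/q_0 = 44/1
  p_1/q_1 = 45/1
  p_2/q_2 = 179/4
  p_3/q_3 = 224/5
  p_4/q_4 = 19891/444
  p_5/q_5 = 20115/449
  p_6/q_6 = 80236/1791
  p_7/q_7 = 100351/2240
q_6 = 1791 ≤ 2063 < 2240 = q_7, so the answer is 80236/1791.

80236/1791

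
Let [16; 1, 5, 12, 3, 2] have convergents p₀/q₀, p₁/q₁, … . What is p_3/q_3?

1229/73

Using pₖ = aₖpₖ₋₁ + pₖ₋₂, qₖ = aₖqₖ₋₁ + qₖ₋₂ (with p₋₁=1, p₋₂=0, q₋₁=0, q₋₂=1):
  k=0: a=16, p=16, q=1
  k=1: a=1, p=17, q=1
  k=2: a=5, p=101, q=6
  k=3: a=12, p=1229, q=73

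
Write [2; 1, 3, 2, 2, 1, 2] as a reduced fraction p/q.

233/84

Fold from the inside: start with 2/1.
  1 + 1/2 = 3/2
  2 + 2/3 = 8/3
  2 + 3/8 = 19/8
  3 + 8/19 = 65/19
  1 + 19/65 = 84/65
  2 + 65/84 = 233/84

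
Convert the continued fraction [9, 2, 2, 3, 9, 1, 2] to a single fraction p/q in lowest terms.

4781/508

Using pₖ = aₖpₖ₋₁ + pₖ₋₂ and qₖ = aₖqₖ₋₁ + qₖ₋₂:
  k=0: a=9, p=9, q=1
  k=1: a=2, p=19, q=2
  k=2: a=2, p=47, q=5
  k=3: a=3, p=160, q=17
  k=4: a=9, p=1487, q=158
  k=5: a=1, p=1647, q=175
  k=6: a=2, p=4781, q=508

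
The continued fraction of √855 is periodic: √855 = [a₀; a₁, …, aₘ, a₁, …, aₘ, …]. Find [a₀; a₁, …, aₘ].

a₀ = ⌊√855⌋ = 29.

[29; 4, 6, 4, 58]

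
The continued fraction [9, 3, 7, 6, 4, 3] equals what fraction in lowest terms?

16969/1821

Fold from the inside: start with 3/1.
  4 + 1/3 = 13/3
  6 + 3/13 = 81/13
  7 + 13/81 = 580/81
  3 + 81/580 = 1821/580
  9 + 580/1821 = 16969/1821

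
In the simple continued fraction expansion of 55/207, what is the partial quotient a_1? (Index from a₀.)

55 = 0·207 + 55   →  a_0 = 0
207 = 3·55 + 42   →  a_1 = 3

3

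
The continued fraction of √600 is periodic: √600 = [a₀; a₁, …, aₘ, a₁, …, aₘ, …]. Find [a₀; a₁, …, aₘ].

[24; 2, 48]

a₀ = ⌊√600⌋ = 24.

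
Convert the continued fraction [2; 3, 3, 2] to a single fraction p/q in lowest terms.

53/23

Fold from the inside: start with 2/1.
  3 + 1/2 = 7/2
  3 + 2/7 = 23/7
  2 + 7/23 = 53/23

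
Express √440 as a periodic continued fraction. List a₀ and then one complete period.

a₀ = ⌊√440⌋ = 20.
With m₀=0, d₀=1 and mₖ₊₁ = dₖaₖ − mₖ, dₖ₊₁ = (n − mₖ₊₁²)/dₖ, aₖ₊₁ = ⌊(a₀+mₖ₊₁)/dₖ₊₁⌋:
  k=1: m=20, d=40, a=1
  k=2: m=20, d=1, a=40
d=1 and a=2a₀=40 at k=2, so the next step gives (m, d) = (20, 40) again — its k=1 value — and the period has length 2.

[20; 1, 40]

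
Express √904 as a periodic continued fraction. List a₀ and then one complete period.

a₀ = ⌊√904⌋ = 30.
With m₀=0, d₀=1 and mₖ₊₁ = dₖaₖ − mₖ, dₖ₊₁ = (n − mₖ₊₁²)/dₖ, aₖ₊₁ = ⌊(a₀+mₖ₊₁)/dₖ₊₁⌋:
  k=1: m=30, d=4, a=15
  k=2: m=30, d=1, a=60
d=1 and a=2a₀=60 at k=2, so the next step gives (m, d) = (30, 4) again — its k=1 value — and the period has length 2.

[30; 15, 60]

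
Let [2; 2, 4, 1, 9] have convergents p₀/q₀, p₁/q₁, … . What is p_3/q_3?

27/11

Using pₖ = aₖpₖ₋₁ + pₖ₋₂, qₖ = aₖqₖ₋₁ + qₖ₋₂ (with p₋₁=1, p₋₂=0, q₋₁=0, q₋₂=1):
  k=0: a=2, p=2, q=1
  k=1: a=2, p=5, q=2
  k=2: a=4, p=22, q=9
  k=3: a=1, p=27, q=11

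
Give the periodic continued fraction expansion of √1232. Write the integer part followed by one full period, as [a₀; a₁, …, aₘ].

[35; 10, 70]

a₀ = ⌊√1232⌋ = 35.
With m₀=0, d₀=1 and mₖ₊₁ = dₖaₖ − mₖ, dₖ₊₁ = (n − mₖ₊₁²)/dₖ, aₖ₊₁ = ⌊(a₀+mₖ₊₁)/dₖ₊₁⌋:
  k=1: m=35, d=7, a=10
  k=2: m=35, d=1, a=70
d=1 and a=2a₀=70 at k=2, so the next step gives (m, d) = (35, 7) again — its k=1 value — and the period has length 2.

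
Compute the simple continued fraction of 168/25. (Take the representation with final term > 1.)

[6; 1, 2, 1, 1, 3]

168 = 6×25 + 18
25 = 1×18 + 7
18 = 2×7 + 4
7 = 1×4 + 3
4 = 1×3 + 1
3 = 3×1 + 0  (stop)
So 168/25 = [6; 1, 2, 1, 1, 3].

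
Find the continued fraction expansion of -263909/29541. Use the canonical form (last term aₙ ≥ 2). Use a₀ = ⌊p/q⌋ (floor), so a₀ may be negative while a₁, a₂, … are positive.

[-9; 15, 13, 1, 9, 14]

-263909 = -9·29541 + 1960
29541 = 15·1960 + 141
1960 = 13·141 + 127
141 = 1·127 + 14
127 = 9·14 + 1
14 = 14·1 + 0  (stop)
So -263909/29541 = [-9; 15, 13, 1, 9, 14].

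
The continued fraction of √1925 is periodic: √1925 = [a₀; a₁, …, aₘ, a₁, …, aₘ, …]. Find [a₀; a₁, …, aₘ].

[43; 1, 6, 1, 86]

a₀ = ⌊√1925⌋ = 43.
With m₀=0, d₀=1 and mₖ₊₁ = dₖaₖ − mₖ, dₖ₊₁ = (n − mₖ₊₁²)/dₖ, aₖ₊₁ = ⌊(a₀+mₖ₊₁)/dₖ₊₁⌋:
  k=1: m=43, d=76, a=1
  k=2: m=33, d=11, a=6
  k=3: m=33, d=76, a=1
  k=4: m=43, d=1, a=86
d=1 and a=2a₀=86 at k=4, so the next step gives (m, d) = (43, 76) again — its k=1 value — and the period has length 4.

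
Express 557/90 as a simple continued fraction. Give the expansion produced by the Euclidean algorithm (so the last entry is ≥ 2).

[6; 5, 3, 2, 2]

557 = 6·90 + 17
90 = 5·17 + 5
17 = 3·5 + 2
5 = 2·2 + 1
2 = 2·1 + 0  (stop)
So 557/90 = [6; 5, 3, 2, 2].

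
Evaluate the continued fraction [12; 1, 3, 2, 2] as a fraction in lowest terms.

Fold from the inside: start with 2/1.
  2 + 1/2 = 5/2
  3 + 2/5 = 17/5
  1 + 5/17 = 22/17
  12 + 17/22 = 281/22

281/22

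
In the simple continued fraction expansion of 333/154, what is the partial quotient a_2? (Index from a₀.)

6

333 = 2·154 + 25   →  a_0 = 2
154 = 6·25 + 4   →  a_1 = 6
25 = 6·4 + 1   →  a_2 = 6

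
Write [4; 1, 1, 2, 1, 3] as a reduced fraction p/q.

Using pₖ = aₖpₖ₋₁ + pₖ₋₂ and qₖ = aₖqₖ₋₁ + qₖ₋₂:
  k=0: a=4, p=4, q=1
  k=1: a=1, p=5, q=1
  k=2: a=1, p=9, q=2
  k=3: a=2, p=23, q=5
  k=4: a=1, p=32, q=7
  k=5: a=3, p=119, q=26

119/26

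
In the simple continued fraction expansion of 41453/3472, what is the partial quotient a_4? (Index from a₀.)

5

41453 = 11·3472 + 3261   →  a_0 = 11
3472 = 1·3261 + 211   →  a_1 = 1
3261 = 15·211 + 96   →  a_2 = 15
211 = 2·96 + 19   →  a_3 = 2
96 = 5·19 + 1   →  a_4 = 5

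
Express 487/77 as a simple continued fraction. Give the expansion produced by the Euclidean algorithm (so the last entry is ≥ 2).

[6; 3, 12, 2]

487 = 6*77 + 25
77 = 3*25 + 2
25 = 12*2 + 1
2 = 2*1 + 0  (stop)
So 487/77 = [6; 3, 12, 2].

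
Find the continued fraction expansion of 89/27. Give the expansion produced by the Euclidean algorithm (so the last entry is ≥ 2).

89 = 3×27 + 8
27 = 3×8 + 3
8 = 2×3 + 2
3 = 1×2 + 1
2 = 2×1 + 0  (stop)
So 89/27 = [3; 3, 2, 1, 2].

[3; 3, 2, 1, 2]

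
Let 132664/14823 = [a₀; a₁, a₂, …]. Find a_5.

132664 = 8·14823 + 14080   →  a_0 = 8
14823 = 1·14080 + 743   →  a_1 = 1
14080 = 18·743 + 706   →  a_2 = 18
743 = 1·706 + 37   →  a_3 = 1
706 = 19·37 + 3   →  a_4 = 19
37 = 12·3 + 1   →  a_5 = 12

12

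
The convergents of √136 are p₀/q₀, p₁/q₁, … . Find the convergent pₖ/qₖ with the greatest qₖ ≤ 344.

√136 = [11; 1, 1, 1, 22, …] (period length 4).
Convergents:
  p_0/q_0 = 11/1
  p_1/q_1 = 12/1
  p_2/q_2 = 23/2
  p_3/q_3 = 35/3
  p_4/q_4 = 793/68
  p_5/q_5 = 828/71
  p_6/q_6 = 1621/139
  p_7/q_7 = 2449/210
  p_8/q_8 = 55499/4759
q_7 = 210 ≤ 344 < 4759 = q_8, so the answer is 2449/210.

2449/210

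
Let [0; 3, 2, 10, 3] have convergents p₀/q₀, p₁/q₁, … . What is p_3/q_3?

Using pₖ = aₖpₖ₋₁ + pₖ₋₂, qₖ = aₖqₖ₋₁ + qₖ₋₂ (with p₋₁=1, p₋₂=0, q₋₁=0, q₋₂=1):
  k=0: a=0, p=0, q=1
  k=1: a=3, p=1, q=3
  k=2: a=2, p=2, q=7
  k=3: a=10, p=21, q=73

21/73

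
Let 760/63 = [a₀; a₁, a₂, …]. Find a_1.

760 = 12·63 + 4   →  a_0 = 12
63 = 15·4 + 3   →  a_1 = 15

15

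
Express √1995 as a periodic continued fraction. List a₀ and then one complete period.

a₀ = ⌊√1995⌋ = 44.
With m₀=0, d₀=1 and mₖ₊₁ = dₖaₖ − mₖ, dₖ₊₁ = (n − mₖ₊₁²)/dₖ, aₖ₊₁ = ⌊(a₀+mₖ₊₁)/dₖ₊₁⌋:
  k=1: m=44, d=59, a=1
  k=2: m=15, d=30, a=1
  k=3: m=15, d=59, a=1
  k=4: m=44, d=1, a=88
d=1 and a=2a₀=88 at k=4, so the next step gives (m, d) = (44, 59) again — its k=1 value — and the period has length 4.

[44; 1, 1, 1, 88]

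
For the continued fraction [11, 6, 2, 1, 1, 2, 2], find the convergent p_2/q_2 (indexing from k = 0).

145/13

Using pₖ = aₖpₖ₋₁ + pₖ₋₂, qₖ = aₖqₖ₋₁ + qₖ₋₂ (with p₋₁=1, p₋₂=0, q₋₁=0, q₋₂=1):
  k=0: a=11, p=11, q=1
  k=1: a=6, p=67, q=6
  k=2: a=2, p=145, q=13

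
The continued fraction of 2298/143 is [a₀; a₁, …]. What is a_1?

2298 = 16·143 + 10   →  a_0 = 16
143 = 14·10 + 3   →  a_1 = 14

14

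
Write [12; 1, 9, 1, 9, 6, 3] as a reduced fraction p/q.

Using pₖ = aₖpₖ₋₁ + pₖ₋₂ and qₖ = aₖqₖ₋₁ + qₖ₋₂:
  k=0: a=12, p=12, q=1
  k=1: a=1, p=13, q=1
  k=2: a=9, p=129, q=10
  k=3: a=1, p=142, q=11
  k=4: a=9, p=1407, q=109
  k=5: a=6, p=8584, q=665
  k=6: a=3, p=27159, q=2104

27159/2104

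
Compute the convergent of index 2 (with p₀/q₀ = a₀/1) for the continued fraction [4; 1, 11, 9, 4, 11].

59/12

Using pₖ = aₖpₖ₋₁ + pₖ₋₂, qₖ = aₖqₖ₋₁ + qₖ₋₂ (with p₋₁=1, p₋₂=0, q₋₁=0, q₋₂=1):
  k=0: a=4, p=4, q=1
  k=1: a=1, p=5, q=1
  k=2: a=11, p=59, q=12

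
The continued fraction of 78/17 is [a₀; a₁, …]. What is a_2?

78 = 4·17 + 10   →  a_0 = 4
17 = 1·10 + 7   →  a_1 = 1
10 = 1·7 + 3   →  a_2 = 1

1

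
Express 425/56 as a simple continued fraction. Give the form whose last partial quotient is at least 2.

[7; 1, 1, 2, 3, 3]

425 = 7×56 + 33
56 = 1×33 + 23
33 = 1×23 + 10
23 = 2×10 + 3
10 = 3×3 + 1
3 = 3×1 + 0  (stop)
So 425/56 = [7; 1, 1, 2, 3, 3].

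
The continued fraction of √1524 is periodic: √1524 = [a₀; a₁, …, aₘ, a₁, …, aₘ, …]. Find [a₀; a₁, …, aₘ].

a₀ = ⌊√1524⌋ = 39.

[39; 26, 78]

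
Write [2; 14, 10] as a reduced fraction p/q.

292/141

Using pₖ = aₖpₖ₋₁ + pₖ₋₂ and qₖ = aₖqₖ₋₁ + qₖ₋₂:
  k=0: a=2, p=2, q=1
  k=1: a=14, p=29, q=14
  k=2: a=10, p=292, q=141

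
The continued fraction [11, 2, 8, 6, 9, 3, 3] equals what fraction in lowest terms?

112899/9842

Fold from the inside: start with 3/1.
  3 + 1/3 = 10/3
  9 + 3/10 = 93/10
  6 + 10/93 = 568/93
  8 + 93/568 = 4637/568
  2 + 568/4637 = 9842/4637
  11 + 4637/9842 = 112899/9842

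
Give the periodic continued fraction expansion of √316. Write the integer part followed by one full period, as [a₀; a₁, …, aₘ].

[17; 1, 3, 2, 8, 2, 3, 1, 34]

a₀ = ⌊√316⌋ = 17.
With m₀=0, d₀=1 and mₖ₊₁ = dₖaₖ − mₖ, dₖ₊₁ = (n − mₖ₊₁²)/dₖ, aₖ₊₁ = ⌊(a₀+mₖ₊₁)/dₖ₊₁⌋:
  k=1: m=17, d=27, a=1
  k=2: m=10, d=8, a=3
  k=3: m=14, d=15, a=2
  k=4: m=16, d=4, a=8
  k=5: m=16, d=15, a=2
  k=6: m=14, d=8, a=3
  k=7: m=10, d=27, a=1
  k=8: m=17, d=1, a=34
d=1 and a=2a₀=34 at k=8, so the next step gives (m, d) = (17, 27) again — its k=1 value — and the period has length 8.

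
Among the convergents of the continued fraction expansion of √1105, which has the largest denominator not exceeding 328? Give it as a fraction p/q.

6881/207

√1105 = [33; 4, 7, 7, 4, 66, …] (period length 5).
Convergents:
  p_0/q_0 = 33/1
  p_1/q_1 = 133/4
  p_2/q_2 = 964/29
  p_3/q_3 = 6881/207
  p_4/q_4 = 28488/857
q_3 = 207 ≤ 328 < 857 = q_4, so the answer is 6881/207.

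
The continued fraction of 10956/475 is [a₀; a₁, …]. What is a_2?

3

10956 = 23·475 + 31   →  a_0 = 23
475 = 15·31 + 10   →  a_1 = 15
31 = 3·10 + 1   →  a_2 = 3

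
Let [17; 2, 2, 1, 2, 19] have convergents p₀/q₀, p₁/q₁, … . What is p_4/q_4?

331/19

Using pₖ = aₖpₖ₋₁ + pₖ₋₂, qₖ = aₖqₖ₋₁ + qₖ₋₂ (with p₋₁=1, p₋₂=0, q₋₁=0, q₋₂=1):
  k=0: a=17, p=17, q=1
  k=1: a=2, p=35, q=2
  k=2: a=2, p=87, q=5
  k=3: a=1, p=122, q=7
  k=4: a=2, p=331, q=19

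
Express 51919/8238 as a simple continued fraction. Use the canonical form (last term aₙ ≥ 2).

51919 = 6*8238 + 2491
8238 = 3*2491 + 765
2491 = 3*765 + 196
765 = 3*196 + 177
196 = 1*177 + 19
177 = 9*19 + 6
19 = 3*6 + 1
6 = 6*1 + 0  (stop)
So 51919/8238 = [6; 3, 3, 3, 1, 9, 3, 6].

[6; 3, 3, 3, 1, 9, 3, 6]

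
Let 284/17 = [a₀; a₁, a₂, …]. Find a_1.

1

284 = 16·17 + 12   →  a_0 = 16
17 = 1·12 + 5   →  a_1 = 1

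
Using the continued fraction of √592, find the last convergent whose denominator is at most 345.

3528/145

√592 = [24; 3, 48, …] (period length 2).
Convergents:
  p_0/q_0 = 24/1
  p_1/q_1 = 73/3
  p_2/q_2 = 3528/145
  p_3/q_3 = 10657/438
q_2 = 145 ≤ 345 < 438 = q_3, so the answer is 3528/145.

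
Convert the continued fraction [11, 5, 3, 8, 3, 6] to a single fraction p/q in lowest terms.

29346/2623

Fold from the inside: start with 6/1.
  3 + 1/6 = 19/6
  8 + 6/19 = 158/19
  3 + 19/158 = 493/158
  5 + 158/493 = 2623/493
  11 + 493/2623 = 29346/2623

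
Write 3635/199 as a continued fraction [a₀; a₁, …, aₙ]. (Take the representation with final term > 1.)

[18; 3, 1, 3, 13]

3635 = 18*199 + 53
199 = 3*53 + 40
53 = 1*40 + 13
40 = 3*13 + 1
13 = 13*1 + 0  (stop)
So 3635/199 = [18; 3, 1, 3, 13].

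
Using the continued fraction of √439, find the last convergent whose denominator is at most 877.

18019/860

√439 = [20; 1, 19, 1, 40, …] (period length 4).
Convergents:
  p_0/q_0 = 20/1
  p_1/q_1 = 21/1
  p_2/q_2 = 419/20
  p_3/q_3 = 440/21
  p_4/q_4 = 18019/860
  p_5/q_5 = 18459/881
q_4 = 860 ≤ 877 < 881 = q_5, so the answer is 18019/860.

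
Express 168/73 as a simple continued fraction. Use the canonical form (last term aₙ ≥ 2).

[2; 3, 3, 7]

168 = 2×73 + 22
73 = 3×22 + 7
22 = 3×7 + 1
7 = 7×1 + 0  (stop)
So 168/73 = [2; 3, 3, 7].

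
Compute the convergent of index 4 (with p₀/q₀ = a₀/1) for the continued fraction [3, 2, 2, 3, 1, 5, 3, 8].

75/22

Using pₖ = aₖpₖ₋₁ + pₖ₋₂, qₖ = aₖqₖ₋₁ + qₖ₋₂ (with p₋₁=1, p₋₂=0, q₋₁=0, q₋₂=1):
  k=0: a=3, p=3, q=1
  k=1: a=2, p=7, q=2
  k=2: a=2, p=17, q=5
  k=3: a=3, p=58, q=17
  k=4: a=1, p=75, q=22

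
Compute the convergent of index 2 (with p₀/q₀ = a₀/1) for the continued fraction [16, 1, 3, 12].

Using pₖ = aₖpₖ₋₁ + pₖ₋₂, qₖ = aₖqₖ₋₁ + qₖ₋₂ (with p₋₁=1, p₋₂=0, q₋₁=0, q₋₂=1):
  k=0: a=16, p=16, q=1
  k=1: a=1, p=17, q=1
  k=2: a=3, p=67, q=4

67/4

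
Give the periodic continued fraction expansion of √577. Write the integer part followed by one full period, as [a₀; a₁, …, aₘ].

[24; 48]

a₀ = ⌊√577⌋ = 24.
With m₀=0, d₀=1 and mₖ₊₁ = dₖaₖ − mₖ, dₖ₊₁ = (n − mₖ₊₁²)/dₖ, aₖ₊₁ = ⌊(a₀+mₖ₊₁)/dₖ₊₁⌋:
  k=1: m=24, d=1, a=48
d=1 and a=2a₀=48 at k=1, so the next step gives (m, d) = (24, 1) again — its k=1 value — and the period has length 1.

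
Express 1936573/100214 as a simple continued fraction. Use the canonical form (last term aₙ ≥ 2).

[19; 3, 12, 14, 10, 19]

1936573 = 19×100214 + 32507
100214 = 3×32507 + 2693
32507 = 12×2693 + 191
2693 = 14×191 + 19
191 = 10×19 + 1
19 = 19×1 + 0  (stop)
So 1936573/100214 = [19; 3, 12, 14, 10, 19].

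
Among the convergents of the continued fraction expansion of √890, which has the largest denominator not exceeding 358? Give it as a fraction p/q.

√890 = [29; 1, 4, 1, 58, …] (period length 4).
Convergents:
  p_0/q_0 = 29/1
  p_1/q_1 = 30/1
  p_2/q_2 = 149/5
  p_3/q_3 = 179/6
  p_4/q_4 = 10531/353
  p_5/q_5 = 10710/359
q_4 = 353 ≤ 358 < 359 = q_5, so the answer is 10531/353.

10531/353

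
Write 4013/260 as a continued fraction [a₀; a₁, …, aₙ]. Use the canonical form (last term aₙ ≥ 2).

4013 = 15×260 + 113
260 = 2×113 + 34
113 = 3×34 + 11
34 = 3×11 + 1
11 = 11×1 + 0  (stop)
So 4013/260 = [15; 2, 3, 3, 11].

[15; 2, 3, 3, 11]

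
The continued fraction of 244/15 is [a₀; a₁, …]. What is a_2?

1

244 = 16·15 + 4   →  a_0 = 16
15 = 3·4 + 3   →  a_1 = 3
4 = 1·3 + 1   →  a_2 = 1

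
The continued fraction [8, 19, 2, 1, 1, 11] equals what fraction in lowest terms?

Fold from the inside: start with 11/1.
  1 + 1/11 = 12/11
  1 + 11/12 = 23/12
  2 + 12/23 = 58/23
  19 + 23/58 = 1125/58
  8 + 58/1125 = 9058/1125

9058/1125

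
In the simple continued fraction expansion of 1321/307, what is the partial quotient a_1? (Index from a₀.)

3

1321 = 4·307 + 93   →  a_0 = 4
307 = 3·93 + 28   →  a_1 = 3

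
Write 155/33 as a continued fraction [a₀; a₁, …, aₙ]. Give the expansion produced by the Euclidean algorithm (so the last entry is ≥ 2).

[4; 1, 2, 3, 3]

155 = 4·33 + 23
33 = 1·23 + 10
23 = 2·10 + 3
10 = 3·3 + 1
3 = 3·1 + 0  (stop)
So 155/33 = [4; 1, 2, 3, 3].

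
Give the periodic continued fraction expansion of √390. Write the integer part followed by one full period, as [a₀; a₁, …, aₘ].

a₀ = ⌊√390⌋ = 19.
With m₀=0, d₀=1 and mₖ₊₁ = dₖaₖ − mₖ, dₖ₊₁ = (n − mₖ₊₁²)/dₖ, aₖ₊₁ = ⌊(a₀+mₖ₊₁)/dₖ₊₁⌋:
  k=1: m=19, d=29, a=1
  k=2: m=10, d=10, a=2
  k=3: m=10, d=29, a=1
  k=4: m=19, d=1, a=38
d=1 and a=2a₀=38 at k=4, so the next step gives (m, d) = (19, 29) again — its k=1 value — and the period has length 4.

[19; 1, 2, 1, 38]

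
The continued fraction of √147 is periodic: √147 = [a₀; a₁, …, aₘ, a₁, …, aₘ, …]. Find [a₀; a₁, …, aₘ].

[12; 8, 24]

a₀ = ⌊√147⌋ = 12.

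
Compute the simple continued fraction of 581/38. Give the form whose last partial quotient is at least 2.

[15; 3, 2, 5]

581 = 15·38 + 11
38 = 3·11 + 5
11 = 2·5 + 1
5 = 5·1 + 0  (stop)
So 581/38 = [15; 3, 2, 5].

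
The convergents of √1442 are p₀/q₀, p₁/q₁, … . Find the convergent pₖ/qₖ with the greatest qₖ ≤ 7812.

109630/2887

√1442 = [37; 1, 36, 1, 74, …] (period length 4).
Convergents:
  p_0/q_0 = 37/1
  p_1/q_1 = 38/1
  p_2/q_2 = 1405/37
  p_3/q_3 = 1443/38
  p_4/q_4 = 108187/2849
  p_5/q_5 = 109630/2887
  p_6/q_6 = 4054867/106781
q_5 = 2887 ≤ 7812 < 106781 = q_6, so the answer is 109630/2887.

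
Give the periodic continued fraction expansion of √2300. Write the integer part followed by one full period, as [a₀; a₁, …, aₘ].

[47; 1, 22, 1, 94]

a₀ = ⌊√2300⌋ = 47.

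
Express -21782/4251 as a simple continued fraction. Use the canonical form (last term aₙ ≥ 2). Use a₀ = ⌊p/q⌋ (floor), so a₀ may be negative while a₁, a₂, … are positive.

[-6; 1, 7, 15, 17, 2]

-21782 = -6·4251 + 3724
4251 = 1·3724 + 527
3724 = 7·527 + 35
527 = 15·35 + 2
35 = 17·2 + 1
2 = 2·1 + 0  (stop)
So -21782/4251 = [-6; 1, 7, 15, 17, 2].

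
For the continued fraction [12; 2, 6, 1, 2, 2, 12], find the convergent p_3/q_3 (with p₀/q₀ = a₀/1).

187/15

Using pₖ = aₖpₖ₋₁ + pₖ₋₂, qₖ = aₖqₖ₋₁ + qₖ₋₂ (with p₋₁=1, p₋₂=0, q₋₁=0, q₋₂=1):
  k=0: a=12, p=12, q=1
  k=1: a=2, p=25, q=2
  k=2: a=6, p=162, q=13
  k=3: a=1, p=187, q=15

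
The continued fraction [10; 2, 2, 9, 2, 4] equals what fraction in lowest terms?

4609/443

Fold from the inside: start with 4/1.
  2 + 1/4 = 9/4
  9 + 4/9 = 85/9
  2 + 9/85 = 179/85
  2 + 85/179 = 443/179
  10 + 179/443 = 4609/443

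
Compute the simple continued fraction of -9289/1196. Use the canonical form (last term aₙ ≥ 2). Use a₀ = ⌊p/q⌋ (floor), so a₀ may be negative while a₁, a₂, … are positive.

[-8; 4, 3, 2, 19, 2]

-9289 = -8×1196 + 279
1196 = 4×279 + 80
279 = 3×80 + 39
80 = 2×39 + 2
39 = 19×2 + 1
2 = 2×1 + 0  (stop)
So -9289/1196 = [-8; 4, 3, 2, 19, 2].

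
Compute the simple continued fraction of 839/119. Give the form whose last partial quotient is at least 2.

[7; 19, 1, 5]

839 = 7×119 + 6
119 = 19×6 + 5
6 = 1×5 + 1
5 = 5×1 + 0  (stop)
So 839/119 = [7; 19, 1, 5].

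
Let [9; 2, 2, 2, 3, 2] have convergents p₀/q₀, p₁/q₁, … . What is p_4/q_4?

386/41

Using pₖ = aₖpₖ₋₁ + pₖ₋₂, qₖ = aₖqₖ₋₁ + qₖ₋₂ (with p₋₁=1, p₋₂=0, q₋₁=0, q₋₂=1):
  k=0: a=9, p=9, q=1
  k=1: a=2, p=19, q=2
  k=2: a=2, p=47, q=5
  k=3: a=2, p=113, q=12
  k=4: a=3, p=386, q=41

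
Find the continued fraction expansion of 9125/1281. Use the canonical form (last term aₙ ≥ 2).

[7; 8, 9, 3, 2, 2]

9125 = 7×1281 + 158
1281 = 8×158 + 17
158 = 9×17 + 5
17 = 3×5 + 2
5 = 2×2 + 1
2 = 2×1 + 0  (stop)
So 9125/1281 = [7; 8, 9, 3, 2, 2].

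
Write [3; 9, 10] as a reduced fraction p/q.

283/91

Fold from the inside: start with 10/1.
  9 + 1/10 = 91/10
  3 + 10/91 = 283/91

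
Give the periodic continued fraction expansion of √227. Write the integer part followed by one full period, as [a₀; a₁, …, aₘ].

a₀ = ⌊√227⌋ = 15.
With m₀=0, d₀=1 and mₖ₊₁ = dₖaₖ − mₖ, dₖ₊₁ = (n − mₖ₊₁²)/dₖ, aₖ₊₁ = ⌊(a₀+mₖ₊₁)/dₖ₊₁⌋:
  k=1: m=15, d=2, a=15
  k=2: m=15, d=1, a=30
d=1 and a=2a₀=30 at k=2, so the next step gives (m, d) = (15, 2) again — its k=1 value — and the period has length 2.

[15; 15, 30]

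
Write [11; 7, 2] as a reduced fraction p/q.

Using pₖ = aₖpₖ₋₁ + pₖ₋₂ and qₖ = aₖqₖ₋₁ + qₖ₋₂:
  k=0: a=11, p=11, q=1
  k=1: a=7, p=78, q=7
  k=2: a=2, p=167, q=15

167/15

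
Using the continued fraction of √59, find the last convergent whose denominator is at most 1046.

√59 = [7; 1, 2, 7, 2, 1, 14, …] (period length 6).
Convergents:
  p_0/q_0 = 7/1
  p_1/q_1 = 8/1
  p_2/q_2 = 23/3
  p_3/q_3 = 169/22
  p_4/q_4 = 361/47
  p_5/q_5 = 530/69
  p_6/q_6 = 7781/1013
  p_7/q_7 = 8311/1082
q_6 = 1013 ≤ 1046 < 1082 = q_7, so the answer is 7781/1013.

7781/1013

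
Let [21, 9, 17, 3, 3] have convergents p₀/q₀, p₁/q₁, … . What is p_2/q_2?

Using pₖ = aₖpₖ₋₁ + pₖ₋₂, qₖ = aₖqₖ₋₁ + qₖ₋₂ (with p₋₁=1, p₋₂=0, q₋₁=0, q₋₂=1):
  k=0: a=21, p=21, q=1
  k=1: a=9, p=190, q=9
  k=2: a=17, p=3251, q=154

3251/154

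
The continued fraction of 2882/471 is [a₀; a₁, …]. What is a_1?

2882 = 6·471 + 56   →  a_0 = 6
471 = 8·56 + 23   →  a_1 = 8

8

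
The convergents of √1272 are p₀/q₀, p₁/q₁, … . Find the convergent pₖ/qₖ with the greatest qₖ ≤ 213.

√1272 = [35; 1, 1, 1, 70, …] (period length 4).
Convergents:
  p_0/q_0 = 35/1
  p_1/q_1 = 36/1
  p_2/q_2 = 71/2
  p_3/q_3 = 107/3
  p_4/q_4 = 7561/212
  p_5/q_5 = 7668/215
q_4 = 212 ≤ 213 < 215 = q_5, so the answer is 7561/212.

7561/212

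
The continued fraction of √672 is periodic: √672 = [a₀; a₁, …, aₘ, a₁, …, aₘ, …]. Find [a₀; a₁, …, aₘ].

[25; 1, 11, 1, 50]

a₀ = ⌊√672⌋ = 25.
With m₀=0, d₀=1 and mₖ₊₁ = dₖaₖ − mₖ, dₖ₊₁ = (n − mₖ₊₁²)/dₖ, aₖ₊₁ = ⌊(a₀+mₖ₊₁)/dₖ₊₁⌋:
  k=1: m=25, d=47, a=1
  k=2: m=22, d=4, a=11
  k=3: m=22, d=47, a=1
  k=4: m=25, d=1, a=50
d=1 and a=2a₀=50 at k=4, so the next step gives (m, d) = (25, 47) again — its k=1 value — and the period has length 4.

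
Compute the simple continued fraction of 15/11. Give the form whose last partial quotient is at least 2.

[1; 2, 1, 3]

15 = 1*11 + 4
11 = 2*4 + 3
4 = 1*3 + 1
3 = 3*1 + 0  (stop)
So 15/11 = [1; 2, 1, 3].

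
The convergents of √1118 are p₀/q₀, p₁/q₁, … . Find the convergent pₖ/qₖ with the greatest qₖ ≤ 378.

4213/126

√1118 = [33; 2, 3, 2, 3, 2, 66, …] (period length 6).
Convergents:
  p_0/q_0 = 33/1
  p_1/q_1 = 67/2
  p_2/q_2 = 234/7
  p_3/q_3 = 535/16
  p_4/q_4 = 1839/55
  p_5/q_5 = 4213/126
  p_6/q_6 = 279897/8371
q_5 = 126 ≤ 378 < 8371 = q_6, so the answer is 4213/126.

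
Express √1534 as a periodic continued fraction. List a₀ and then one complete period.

[39; 6, 78]

a₀ = ⌊√1534⌋ = 39.
With m₀=0, d₀=1 and mₖ₊₁ = dₖaₖ − mₖ, dₖ₊₁ = (n − mₖ₊₁²)/dₖ, aₖ₊₁ = ⌊(a₀+mₖ₊₁)/dₖ₊₁⌋:
  k=1: m=39, d=13, a=6
  k=2: m=39, d=1, a=78
d=1 and a=2a₀=78 at k=2, so the next step gives (m, d) = (39, 13) again — its k=1 value — and the period has length 2.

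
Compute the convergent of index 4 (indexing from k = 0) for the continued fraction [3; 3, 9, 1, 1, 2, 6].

196/59

Using pₖ = aₖpₖ₋₁ + pₖ₋₂, qₖ = aₖqₖ₋₁ + qₖ₋₂ (with p₋₁=1, p₋₂=0, q₋₁=0, q₋₂=1):
  k=0: a=3, p=3, q=1
  k=1: a=3, p=10, q=3
  k=2: a=9, p=93, q=28
  k=3: a=1, p=103, q=31
  k=4: a=1, p=196, q=59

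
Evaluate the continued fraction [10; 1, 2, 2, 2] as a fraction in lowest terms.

Fold from the inside: start with 2/1.
  2 + 1/2 = 5/2
  2 + 2/5 = 12/5
  1 + 5/12 = 17/12
  10 + 12/17 = 182/17

182/17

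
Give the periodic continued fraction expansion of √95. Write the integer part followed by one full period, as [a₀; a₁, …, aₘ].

a₀ = ⌊√95⌋ = 9.

[9; 1, 2, 1, 18]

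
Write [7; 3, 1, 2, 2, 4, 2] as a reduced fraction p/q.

1861/256

Fold from the inside: start with 2/1.
  4 + 1/2 = 9/2
  2 + 2/9 = 20/9
  2 + 9/20 = 49/20
  1 + 20/49 = 69/49
  3 + 49/69 = 256/69
  7 + 69/256 = 1861/256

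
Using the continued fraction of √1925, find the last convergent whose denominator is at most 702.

√1925 = [43; 1, 6, 1, 86, …] (period length 4).
Convergents:
  p_0/q_0 = 43/1
  p_1/q_1 = 44/1
  p_2/q_2 = 307/7
  p_3/q_3 = 351/8
  p_4/q_4 = 30493/695
  p_5/q_5 = 30844/703
q_4 = 695 ≤ 702 < 703 = q_5, so the answer is 30493/695.

30493/695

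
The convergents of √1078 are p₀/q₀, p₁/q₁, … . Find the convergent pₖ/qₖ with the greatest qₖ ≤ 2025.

64648/1969

√1078 = [32; 1, 4, 1, 64, …] (period length 4).
Convergents:
  p_0/q_0 = 32/1
  p_1/q_1 = 33/1
  p_2/q_2 = 164/5
  p_3/q_3 = 197/6
  p_4/q_4 = 12772/389
  p_5/q_5 = 12969/395
  p_6/q_6 = 64648/1969
  p_7/q_7 = 77617/2364
q_6 = 1969 ≤ 2025 < 2364 = q_7, so the answer is 64648/1969.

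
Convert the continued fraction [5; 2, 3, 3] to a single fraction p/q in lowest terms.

125/23

Fold from the inside: start with 3/1.
  3 + 1/3 = 10/3
  2 + 3/10 = 23/10
  5 + 10/23 = 125/23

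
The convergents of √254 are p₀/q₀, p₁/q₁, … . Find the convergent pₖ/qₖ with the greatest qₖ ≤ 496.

√254 = [15; 1, 14, 1, 30, …] (period length 4).
Convergents:
  p_0/q_0 = 15/1
  p_1/q_1 = 16/1
  p_2/q_2 = 239/15
  p_3/q_3 = 255/16
  p_4/q_4 = 7889/495
  p_5/q_5 = 8144/511
q_4 = 495 ≤ 496 < 511 = q_5, so the answer is 7889/495.

7889/495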